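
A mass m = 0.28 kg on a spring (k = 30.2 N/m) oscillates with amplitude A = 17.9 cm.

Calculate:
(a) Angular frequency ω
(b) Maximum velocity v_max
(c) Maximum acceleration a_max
ω = √(k/m) = √(30.2/0.28) = 10.39 rad/s
v_max = ωA = 10.39×0.179 = 1.859 m/s
a_max = ω²A = 10.39²×0.179 = 19.31 m/s²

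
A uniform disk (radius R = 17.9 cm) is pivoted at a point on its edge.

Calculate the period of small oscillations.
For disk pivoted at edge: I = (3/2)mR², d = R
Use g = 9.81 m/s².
I/m = (3/2)R² = 0.04806 m²; d = R = 0.179 m
T = 2π√((3/2)R²/(gR)) = 2π√(3R/(2g)) = 1.039 s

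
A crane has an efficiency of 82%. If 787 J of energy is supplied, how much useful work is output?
W_out = η × W_in = 0.82 × 787 = 645.34 J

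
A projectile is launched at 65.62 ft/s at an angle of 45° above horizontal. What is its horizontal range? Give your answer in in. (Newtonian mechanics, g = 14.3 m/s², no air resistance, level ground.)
R = v₀² sin(2θ) / g (with unit conversion) = 1101.0 in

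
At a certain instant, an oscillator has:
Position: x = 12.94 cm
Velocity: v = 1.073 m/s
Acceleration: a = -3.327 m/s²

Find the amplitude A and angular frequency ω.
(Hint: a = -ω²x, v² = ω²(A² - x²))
a = −ω²x → ω = √(|a|/x) = √(3.327/0.1294) = 5.071 rad/s
v² = ω²(A² − x²) → A = √(x² + v²/ω²) = √(0.1294² + 1.073²/5.071²) = 0.248 m = 24.8 cm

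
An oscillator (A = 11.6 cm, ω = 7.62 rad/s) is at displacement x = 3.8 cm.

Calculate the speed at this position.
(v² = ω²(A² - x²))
v = ω√(A² − x²) = 7.62×√(0.116² − 0.038²) = 0.8351 m/s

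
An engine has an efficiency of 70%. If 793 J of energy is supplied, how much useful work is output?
W_out = η × W_in = 0.7 × 793 = 555.1 J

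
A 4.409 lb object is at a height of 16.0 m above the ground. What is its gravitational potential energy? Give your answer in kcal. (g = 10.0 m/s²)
PE = mgh = 2 kg × 10.0 m/s² × 16 m = 320 J = 0.07648 kcal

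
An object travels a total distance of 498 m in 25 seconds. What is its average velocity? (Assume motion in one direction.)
v_avg = Δd / Δt = 498 / 25 = 19.92 m/s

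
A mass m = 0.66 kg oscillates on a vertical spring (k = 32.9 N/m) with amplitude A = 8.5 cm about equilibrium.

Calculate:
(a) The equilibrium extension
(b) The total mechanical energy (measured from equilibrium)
x_eq = mg/k = 0.66×9.81/32.9 = 0.1968 m = 19.68 cm
E = ½kA² = ½×32.9×(0.085)² = 0.1189 J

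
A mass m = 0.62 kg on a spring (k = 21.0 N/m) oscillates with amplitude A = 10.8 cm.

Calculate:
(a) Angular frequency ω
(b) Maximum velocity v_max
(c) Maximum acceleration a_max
ω = √(k/m) = √(21.0/0.62) = 5.82 rad/s
v_max = ωA = 5.82×0.108 = 0.6285 m/s
a_max = ω²A = 5.82²×0.108 = 3.658 m/s²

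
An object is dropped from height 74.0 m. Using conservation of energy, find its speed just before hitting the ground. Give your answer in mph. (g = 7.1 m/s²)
mgh = ½mv² → v = √(2gh) = √(2×7.1×74) = 32.42 m/s = 72.51 mph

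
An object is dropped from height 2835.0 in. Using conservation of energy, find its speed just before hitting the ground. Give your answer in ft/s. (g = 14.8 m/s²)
mgh = ½mv² → v = √(2gh) = √(2×14.8×72.01) = 46.17 m/s = 151.5 ft/s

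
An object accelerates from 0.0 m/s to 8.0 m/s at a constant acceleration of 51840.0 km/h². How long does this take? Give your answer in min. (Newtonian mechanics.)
t = (v - v₀)/a (with unit conversion) = 0.03333 min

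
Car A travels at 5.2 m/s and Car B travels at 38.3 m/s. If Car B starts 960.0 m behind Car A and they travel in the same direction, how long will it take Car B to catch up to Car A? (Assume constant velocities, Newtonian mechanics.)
Relative speed: v_rel = 38.3 - 5.2 = 33.1 m/s
Time to catch: t = d₀/v_rel = 960.0/33.1 = 29.0 s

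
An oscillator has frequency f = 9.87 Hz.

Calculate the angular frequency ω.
ω = 2πf = 2π×9.87 = 62.02 rad/s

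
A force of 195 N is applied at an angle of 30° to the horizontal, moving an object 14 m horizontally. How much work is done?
W = Fd cosθ = 195×14×cos(30°) = 2364.2 J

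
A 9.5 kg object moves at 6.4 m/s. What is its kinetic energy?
KE = ½mv² = ½×9.5×6.4² = 194.56 J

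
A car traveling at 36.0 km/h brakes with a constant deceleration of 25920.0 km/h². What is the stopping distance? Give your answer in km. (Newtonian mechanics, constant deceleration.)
d = v₀² / (2a) (with unit conversion) = 0.025 km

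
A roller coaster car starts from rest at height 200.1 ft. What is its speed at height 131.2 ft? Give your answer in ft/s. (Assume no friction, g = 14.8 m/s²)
mgh₁ = ½mv₂² + mgh₂ → v₂ = √(2g(h₁−h₂)) = √(2×14.8×(60.99−39.99)) = 24.93 m/s = 81.8 ft/s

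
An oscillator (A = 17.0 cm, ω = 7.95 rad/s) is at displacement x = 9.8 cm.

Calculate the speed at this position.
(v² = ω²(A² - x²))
v = ω√(A² − x²) = 7.95×√(0.17² − 0.098²) = 1.104 m/s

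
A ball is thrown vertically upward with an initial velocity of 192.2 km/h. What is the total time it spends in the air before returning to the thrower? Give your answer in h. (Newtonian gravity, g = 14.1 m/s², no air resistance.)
t_total = 2v₀/g (with unit conversion) = 0.002104 h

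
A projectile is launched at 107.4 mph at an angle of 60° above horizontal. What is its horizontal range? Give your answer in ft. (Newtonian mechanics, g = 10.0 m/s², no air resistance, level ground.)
R = v₀² sin(2θ) / g (with unit conversion) = 655.0 ft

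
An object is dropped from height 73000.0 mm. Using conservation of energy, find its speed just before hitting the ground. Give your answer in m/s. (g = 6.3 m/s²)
mgh = ½mv² → v = √(2gh) = √(2×6.3×73) = 30.33 m/s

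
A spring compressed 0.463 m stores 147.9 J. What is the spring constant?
PE = ½kx² → k = 2PE/x² = 2×147.9/0.463² = 1380.0 N/m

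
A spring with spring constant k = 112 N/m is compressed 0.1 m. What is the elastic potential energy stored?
PE = ½kx² = ½×112×0.1² = 0.56 J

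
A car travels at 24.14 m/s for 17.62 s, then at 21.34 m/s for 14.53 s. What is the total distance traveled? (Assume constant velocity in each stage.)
d₁ = v₁t₁ = 24.14 × 17.62 = 425.347 m
d₂ = v₂t₂ = 21.34 × 14.53 = 310.07 m
d_total = 425.347 + 310.07 = 735.42 m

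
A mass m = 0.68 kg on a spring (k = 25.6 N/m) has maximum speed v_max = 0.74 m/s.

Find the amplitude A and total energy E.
½mv²_max = ½kA² → A = v_max√(m/k) = 0.74×√(0.68/25.6) = 0.1206 m = 12.06 cm
E = ½mv²_max = ½×0.68×0.74² = 0.1862 J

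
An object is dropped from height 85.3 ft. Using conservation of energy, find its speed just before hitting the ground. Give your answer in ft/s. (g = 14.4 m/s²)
mgh = ½mv² → v = √(2gh) = √(2×14.4×26) = 27.36 m/s = 89.78 ft/s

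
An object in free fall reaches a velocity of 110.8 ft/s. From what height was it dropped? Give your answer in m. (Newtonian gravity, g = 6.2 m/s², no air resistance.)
h = v²/(2g) (with unit conversion) = 91.98 m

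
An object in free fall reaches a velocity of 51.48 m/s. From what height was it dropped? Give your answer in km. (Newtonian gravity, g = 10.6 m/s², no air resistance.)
h = v²/(2g) (with unit conversion) = 0.125 km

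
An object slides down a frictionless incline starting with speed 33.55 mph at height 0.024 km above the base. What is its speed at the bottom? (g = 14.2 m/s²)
½mv₀² + mgh = ½mv² → v = √(v₀² + 2gh) = √(15² + 2×14.2×24) = 30.11 m/s = 67.35 mph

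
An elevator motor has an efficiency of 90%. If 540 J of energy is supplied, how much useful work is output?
W_out = η × W_in = 0.9 × 540 = 486.0 J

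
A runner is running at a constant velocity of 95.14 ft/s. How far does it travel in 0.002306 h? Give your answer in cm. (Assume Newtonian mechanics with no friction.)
d = vt (with unit conversion) = 24070.0 cm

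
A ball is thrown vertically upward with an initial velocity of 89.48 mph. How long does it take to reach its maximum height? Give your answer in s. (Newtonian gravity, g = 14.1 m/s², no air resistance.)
t_up = v₀/g (with unit conversion) = 2.837 s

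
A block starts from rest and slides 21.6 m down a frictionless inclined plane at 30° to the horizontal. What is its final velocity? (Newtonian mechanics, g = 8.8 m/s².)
a = g sin(θ) = 8.8 × sin(30°) = 4.4 m/s²
v = √(2ad) = √(2 × 4.4 × 21.6) = 13.79 m/s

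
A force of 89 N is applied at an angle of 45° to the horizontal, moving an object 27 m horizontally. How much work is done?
W = Fd cosθ = 89×27×cos(45°) = 1699.2 J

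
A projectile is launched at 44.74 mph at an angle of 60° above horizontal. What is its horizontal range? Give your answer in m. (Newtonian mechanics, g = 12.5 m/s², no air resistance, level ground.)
R = v₀² sin(2θ) / g (with unit conversion) = 27.71 m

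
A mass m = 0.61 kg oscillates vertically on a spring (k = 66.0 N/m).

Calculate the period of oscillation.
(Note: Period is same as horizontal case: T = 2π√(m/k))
T = 2π√(m/k) = 2π√(0.61/66.0) = 0.604 s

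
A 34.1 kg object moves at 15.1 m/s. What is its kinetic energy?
KE = ½mv² = ½×34.1×15.1² = 3887.57 J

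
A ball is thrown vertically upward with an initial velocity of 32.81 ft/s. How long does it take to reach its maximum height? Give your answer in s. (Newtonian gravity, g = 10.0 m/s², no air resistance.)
t_up = v₀/g (with unit conversion) = 1.0 s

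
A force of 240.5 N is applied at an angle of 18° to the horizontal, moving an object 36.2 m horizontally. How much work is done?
W = Fd cosθ = 240.5×36.2×cos(18°) = 8280.0 J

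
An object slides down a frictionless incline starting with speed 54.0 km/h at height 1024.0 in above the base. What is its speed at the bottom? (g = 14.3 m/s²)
½mv₀² + mgh = ½mv² → v = √(v₀² + 2gh) = √(15² + 2×14.3×26.01) = 31.13 m/s = 112.1 km/h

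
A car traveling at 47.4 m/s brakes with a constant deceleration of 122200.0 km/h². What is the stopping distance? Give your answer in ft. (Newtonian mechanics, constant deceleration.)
d = v₀² / (2a) (with unit conversion) = 390.9 ft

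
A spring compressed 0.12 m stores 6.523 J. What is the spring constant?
PE = ½kx² → k = 2PE/x² = 2×6.523/0.12² = 906.0 N/m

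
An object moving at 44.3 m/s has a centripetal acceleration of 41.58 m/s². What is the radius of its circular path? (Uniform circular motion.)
r = v²/a_c = 44.3²/41.58 = 47.2 m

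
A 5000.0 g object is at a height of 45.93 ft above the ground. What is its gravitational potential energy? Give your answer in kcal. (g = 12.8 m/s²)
PE = mgh = 5 kg × 12.8 m/s² × 14 m = 896 J = 0.2141 kcal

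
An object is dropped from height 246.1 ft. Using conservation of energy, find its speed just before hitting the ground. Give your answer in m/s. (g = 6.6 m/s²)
mgh = ½mv² → v = √(2gh) = √(2×6.6×75.01) = 31.47 m/s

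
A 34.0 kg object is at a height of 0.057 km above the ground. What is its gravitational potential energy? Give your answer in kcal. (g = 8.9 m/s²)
PE = mgh = 34 kg × 8.9 m/s² × 57 m = 1.725e+04 J = 4.122 kcal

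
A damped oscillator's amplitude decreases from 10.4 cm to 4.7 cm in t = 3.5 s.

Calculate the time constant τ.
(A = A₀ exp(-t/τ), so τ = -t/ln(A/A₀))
A/A₀ = 4.7/10.4 = 0.4519; ln(A/A₀) = -0.7942
τ = −t/ln(A/A₀) = −3.5/-0.7942 = 4.407 s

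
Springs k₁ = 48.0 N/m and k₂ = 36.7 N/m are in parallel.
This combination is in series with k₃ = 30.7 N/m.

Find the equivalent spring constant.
k₁₂ = k₁ + k₂ = 84.7 N/m (parallel)
1/k_eq = 1/k₁₂ + 1/k₃ → k_eq = 22.53 N/m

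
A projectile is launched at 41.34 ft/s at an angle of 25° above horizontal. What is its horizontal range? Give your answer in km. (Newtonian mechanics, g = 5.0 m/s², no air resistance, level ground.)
R = v₀² sin(2θ) / g (with unit conversion) = 0.02433 km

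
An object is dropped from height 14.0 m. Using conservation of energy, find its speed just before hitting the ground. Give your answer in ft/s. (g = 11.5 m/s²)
mgh = ½mv² → v = √(2gh) = √(2×11.5×14) = 17.94 m/s = 58.87 ft/s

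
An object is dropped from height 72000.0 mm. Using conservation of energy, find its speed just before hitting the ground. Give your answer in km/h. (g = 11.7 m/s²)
mgh = ½mv² → v = √(2gh) = √(2×11.7×72) = 41.05 m/s = 147.8 km/h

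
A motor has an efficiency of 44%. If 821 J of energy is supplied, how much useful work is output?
W_out = η × W_in = 0.44 × 821 = 361.24 J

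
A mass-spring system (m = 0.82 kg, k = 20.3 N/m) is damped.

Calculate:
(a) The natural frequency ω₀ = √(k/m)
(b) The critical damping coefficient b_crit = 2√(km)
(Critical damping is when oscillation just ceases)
ω₀ = √(k/m) = √(20.3/0.82) = 4.976 rad/s
b_crit = 2√(km) = 2√(20.3×0.82) = 8.16 kg/s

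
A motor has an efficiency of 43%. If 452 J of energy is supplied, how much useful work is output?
W_out = η × W_in = 0.43 × 452 = 194.36 J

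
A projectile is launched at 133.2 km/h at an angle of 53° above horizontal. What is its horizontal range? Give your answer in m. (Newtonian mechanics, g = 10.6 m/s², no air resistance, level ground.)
R = v₀² sin(2θ) / g (with unit conversion) = 124.1 m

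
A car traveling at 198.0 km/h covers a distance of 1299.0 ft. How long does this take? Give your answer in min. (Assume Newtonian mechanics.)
t = d/v (with unit conversion) = 0.12 min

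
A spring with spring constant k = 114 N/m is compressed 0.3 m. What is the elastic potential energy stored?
PE = ½kx² = ½×114×0.3² = 5.13 J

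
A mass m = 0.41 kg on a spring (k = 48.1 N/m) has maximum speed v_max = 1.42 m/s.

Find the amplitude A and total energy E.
½mv²_max = ½kA² → A = v_max√(m/k) = 1.42×√(0.41/48.1) = 0.1311 m = 13.11 cm
E = ½mv²_max = ½×0.41×1.42² = 0.4134 J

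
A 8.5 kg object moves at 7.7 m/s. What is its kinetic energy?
KE = ½mv² = ½×8.5×7.7² = 251.9825 J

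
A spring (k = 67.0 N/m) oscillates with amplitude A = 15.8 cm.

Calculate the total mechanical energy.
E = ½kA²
E = ½kA² = ½×67.0×(0.158)² = 0.8363 J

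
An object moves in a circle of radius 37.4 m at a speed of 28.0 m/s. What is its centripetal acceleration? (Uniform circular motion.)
a_c = v²/r = 28.0²/37.4 = 784/37.4 = 20.96 m/s²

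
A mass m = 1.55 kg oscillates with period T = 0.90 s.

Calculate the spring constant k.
T = 2π√(m/k) → k = m(2π/T)² = 1.55×(2π/0.9)² = 75.55 N/m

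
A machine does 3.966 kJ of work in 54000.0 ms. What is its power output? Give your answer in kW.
P = W/t = 3966 J / 54 s = 73.44 W = 0.07344 kW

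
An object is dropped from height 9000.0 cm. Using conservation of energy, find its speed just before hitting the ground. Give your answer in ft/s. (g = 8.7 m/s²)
mgh = ½mv² → v = √(2gh) = √(2×8.7×90) = 39.57 m/s = 129.8 ft/s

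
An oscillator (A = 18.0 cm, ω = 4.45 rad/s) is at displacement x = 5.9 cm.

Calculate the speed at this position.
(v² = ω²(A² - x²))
v = ω√(A² − x²) = 4.45×√(0.18² − 0.059²) = 0.7567 m/s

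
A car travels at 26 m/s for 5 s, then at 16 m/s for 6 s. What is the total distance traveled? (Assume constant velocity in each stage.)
d₁ = v₁t₁ = 26 × 5 = 130 m
d₂ = v₂t₂ = 16 × 6 = 96 m
d_total = 130 + 96 = 226 m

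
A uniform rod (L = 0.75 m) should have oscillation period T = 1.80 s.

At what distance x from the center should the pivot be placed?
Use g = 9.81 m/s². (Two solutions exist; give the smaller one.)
T = 2π√((L²/12 + x²)/(gx)). Let c = T²g/(4π²) = 0.8051.
x² − cx + L²/12 = 0 → x = (c − √(c² − L²/3))/2 = 0.06318 m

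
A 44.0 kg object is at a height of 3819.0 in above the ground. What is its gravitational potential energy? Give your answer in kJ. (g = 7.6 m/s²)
PE = mgh = 44 kg × 7.6 m/s² × 97 m = 3.244e+04 J = 32.44 kJ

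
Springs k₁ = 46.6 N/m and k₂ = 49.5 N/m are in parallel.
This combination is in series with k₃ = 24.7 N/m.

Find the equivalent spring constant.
k₁₂ = k₁ + k₂ = 96.1 N/m (parallel)
1/k_eq = 1/k₁₂ + 1/k₃ → k_eq = 19.65 N/m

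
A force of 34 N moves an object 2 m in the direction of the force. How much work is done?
W = Fd = 34×2 = 68.0 J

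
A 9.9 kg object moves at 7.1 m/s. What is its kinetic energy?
KE = ½mv² = ½×9.9×7.1² = 249.5295 J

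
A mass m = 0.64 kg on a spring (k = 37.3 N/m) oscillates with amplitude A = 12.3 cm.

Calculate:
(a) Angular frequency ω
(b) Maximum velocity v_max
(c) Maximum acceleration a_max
ω = √(k/m) = √(37.3/0.64) = 7.634 rad/s
v_max = ωA = 7.634×0.123 = 0.939 m/s
a_max = ω²A = 7.634²×0.123 = 7.169 m/s²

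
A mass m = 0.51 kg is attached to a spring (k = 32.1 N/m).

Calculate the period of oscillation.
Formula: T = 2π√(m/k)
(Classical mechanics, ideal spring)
T = 2π√(m/k) = 2π√(0.51/32.1) = 0.792 s; f = 1/T = 1.263 Hz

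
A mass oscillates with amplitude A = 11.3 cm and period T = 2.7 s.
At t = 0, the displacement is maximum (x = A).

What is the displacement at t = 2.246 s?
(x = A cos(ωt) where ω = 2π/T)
ω = 2π/T = 2π/2.7 = 2.327 rad/s
x = A cos(ωt) = 11.3×cos(2.327×2.246) = 5.559 cm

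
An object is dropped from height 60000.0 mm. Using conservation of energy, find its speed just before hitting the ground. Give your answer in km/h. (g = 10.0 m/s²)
mgh = ½mv² → v = √(2gh) = √(2×10.0×60) = 34.64 m/s = 124.7 km/h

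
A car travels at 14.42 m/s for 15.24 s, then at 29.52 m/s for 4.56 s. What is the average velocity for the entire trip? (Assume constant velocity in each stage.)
d₁ = v₁t₁ = 14.42 × 15.24 = 219.761 m
d₂ = v₂t₂ = 29.52 × 4.56 = 134.611 m
d_total = 354.37 m, t_total = 19.8 s
v_avg = d_total/t_total = 354.37/19.8 = 17.9 m/s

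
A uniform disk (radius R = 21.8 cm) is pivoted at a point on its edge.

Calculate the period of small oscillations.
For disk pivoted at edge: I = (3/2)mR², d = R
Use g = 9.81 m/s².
I/m = (3/2)R² = 0.07129 m²; d = R = 0.218 m
T = 2π√((3/2)R²/(gR)) = 2π√(3R/(2g)) = 1.147 s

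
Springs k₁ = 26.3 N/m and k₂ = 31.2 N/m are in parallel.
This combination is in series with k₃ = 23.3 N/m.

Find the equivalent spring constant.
k₁₂ = k₁ + k₂ = 57.5 N/m (parallel)
1/k_eq = 1/k₁₂ + 1/k₃ → k_eq = 16.58 N/m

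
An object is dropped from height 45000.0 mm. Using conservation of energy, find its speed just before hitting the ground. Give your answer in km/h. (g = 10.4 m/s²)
mgh = ½mv² → v = √(2gh) = √(2×10.4×45) = 30.59 m/s = 110.1 km/h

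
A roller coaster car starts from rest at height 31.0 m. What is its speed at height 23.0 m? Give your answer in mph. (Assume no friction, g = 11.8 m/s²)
mgh₁ = ½mv₂² + mgh₂ → v₂ = √(2g(h₁−h₂)) = √(2×11.8×(31−23)) = 13.74 m/s = 30.74 mph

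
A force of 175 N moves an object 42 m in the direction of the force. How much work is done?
W = Fd = 175×42 = 7350.0 J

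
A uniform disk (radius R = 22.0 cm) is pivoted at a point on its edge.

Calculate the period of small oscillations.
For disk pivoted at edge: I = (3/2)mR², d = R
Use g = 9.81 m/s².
I/m = (3/2)R² = 0.0726 m²; d = R = 0.22 m
T = 2π√((3/2)R²/(gR)) = 2π√(3R/(2g)) = 1.152 s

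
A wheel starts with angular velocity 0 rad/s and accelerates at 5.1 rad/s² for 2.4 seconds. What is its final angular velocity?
ω = ω₀ + αt = 0 + 5.1 × 2.4 = 12.24 rad/s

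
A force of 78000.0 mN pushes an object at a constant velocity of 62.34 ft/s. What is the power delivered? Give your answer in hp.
P = Fv = 78 N × 19 m/s = 1482 W = 1.988 hp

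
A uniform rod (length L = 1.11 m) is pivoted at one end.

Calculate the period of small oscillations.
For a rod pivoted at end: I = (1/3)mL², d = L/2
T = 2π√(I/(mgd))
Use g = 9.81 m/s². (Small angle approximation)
I/m = (1/3)L² = 0.4107 m²; d = L/2 = 0.555 m
T = 2π√(I/(mgd)) = 2π√(0.4107/(9.81×0.555)) = 1.726 s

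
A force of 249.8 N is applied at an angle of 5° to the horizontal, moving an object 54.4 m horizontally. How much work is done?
W = Fd cosθ = 249.8×54.4×cos(5°) = 13537.0 J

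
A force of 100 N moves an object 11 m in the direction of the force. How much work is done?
W = Fd = 100×11 = 1100.0 J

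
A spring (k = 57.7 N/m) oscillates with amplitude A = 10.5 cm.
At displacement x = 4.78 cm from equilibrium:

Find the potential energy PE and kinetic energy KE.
E_total = ½kA² = ½×57.7×(0.105)² = 0.3181 J
PE = ½kx² = ½×57.7×(0.0478)² = 0.06592 J
KE = E_total − PE = 0.2522 J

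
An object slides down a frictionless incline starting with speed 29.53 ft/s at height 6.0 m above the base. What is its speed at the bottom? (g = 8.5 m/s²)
½mv₀² + mgh = ½mv² → v = √(v₀² + 2gh) = √(9.001² + 2×8.5×6) = 13.53 m/s = 44.38 ft/s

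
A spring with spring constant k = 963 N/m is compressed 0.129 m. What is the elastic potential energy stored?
PE = ½kx² = ½×963×0.129² = 8.013 J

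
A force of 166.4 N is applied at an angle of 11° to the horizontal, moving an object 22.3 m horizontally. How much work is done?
W = Fd cosθ = 166.4×22.3×cos(11°) = 3642.5 J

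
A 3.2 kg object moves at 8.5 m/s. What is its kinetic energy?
KE = ½mv² = ½×3.2×8.5² = 115.6 J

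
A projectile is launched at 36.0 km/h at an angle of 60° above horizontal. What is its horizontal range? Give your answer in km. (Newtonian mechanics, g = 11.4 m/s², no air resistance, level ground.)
R = v₀² sin(2θ) / g (with unit conversion) = 0.007597 km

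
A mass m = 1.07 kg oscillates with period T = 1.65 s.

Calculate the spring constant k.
T = 2π√(m/k) → k = m(2π/T)² = 1.07×(2π/1.65)² = 15.52 N/m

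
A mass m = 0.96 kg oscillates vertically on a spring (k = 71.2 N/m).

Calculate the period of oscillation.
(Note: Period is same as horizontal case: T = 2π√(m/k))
T = 2π√(m/k) = 2π√(0.96/71.2) = 0.7296 s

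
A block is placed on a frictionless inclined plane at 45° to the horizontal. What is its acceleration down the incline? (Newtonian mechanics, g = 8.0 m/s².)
a = g sin(θ) = 8.0 × sin(45°) = 8.0 × 0.7071 = 5.66 m/s²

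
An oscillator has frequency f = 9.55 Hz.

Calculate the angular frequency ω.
ω = 2πf = 2π×9.55 = 60 rad/s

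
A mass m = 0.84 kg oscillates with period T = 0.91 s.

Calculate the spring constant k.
T = 2π√(m/k) → k = m(2π/T)² = 0.84×(2π/0.91)² = 40.05 N/m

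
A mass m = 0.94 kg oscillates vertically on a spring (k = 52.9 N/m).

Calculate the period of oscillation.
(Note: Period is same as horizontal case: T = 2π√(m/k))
T = 2π√(m/k) = 2π√(0.94/52.9) = 0.8376 s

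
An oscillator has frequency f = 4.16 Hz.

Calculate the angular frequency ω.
ω = 2πf = 2π×4.16 = 26.14 rad/s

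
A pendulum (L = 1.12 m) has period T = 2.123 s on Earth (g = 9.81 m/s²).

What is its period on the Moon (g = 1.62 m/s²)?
T = 2π√(L/g), so T_moon/T_earth = √(g_earth/g_moon)
T_moon = 2π√(1.12/1.62) = 5.224 s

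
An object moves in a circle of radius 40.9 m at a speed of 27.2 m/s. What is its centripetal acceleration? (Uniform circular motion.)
a_c = v²/r = 27.2²/40.9 = 739.84/40.9 = 18.09 m/s²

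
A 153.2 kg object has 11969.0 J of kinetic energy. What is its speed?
KE = ½mv² → v = √(2KE/m) = √(2×11969.0/153.2) = 12.5 m/s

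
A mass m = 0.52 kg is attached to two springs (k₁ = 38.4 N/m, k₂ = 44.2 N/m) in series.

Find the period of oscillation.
k_eq = k₁k₂/(k₁+k₂) = 20.55 N/m
T = 2π√(m/k_eq) = 2π√(0.52/20.55) = 0.9995 s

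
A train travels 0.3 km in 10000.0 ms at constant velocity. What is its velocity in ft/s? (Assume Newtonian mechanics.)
v = d/t (with unit conversion) = 98.43 ft/s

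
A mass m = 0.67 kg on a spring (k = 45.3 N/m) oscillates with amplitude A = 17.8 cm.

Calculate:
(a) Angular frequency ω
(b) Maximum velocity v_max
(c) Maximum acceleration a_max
ω = √(k/m) = √(45.3/0.67) = 8.223 rad/s
v_max = ωA = 8.223×0.178 = 1.464 m/s
a_max = ω²A = 8.223²×0.178 = 12.03 m/s²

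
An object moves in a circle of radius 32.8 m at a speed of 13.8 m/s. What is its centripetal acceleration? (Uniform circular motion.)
a_c = v²/r = 13.8²/32.8 = 190.44/32.8 = 5.81 m/s²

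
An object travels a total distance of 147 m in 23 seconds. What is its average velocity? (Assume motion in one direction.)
v_avg = Δd / Δt = 147 / 23 = 6.39 m/s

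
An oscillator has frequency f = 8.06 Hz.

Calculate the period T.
T = 1/f = 1/8.06 = 0.1241 s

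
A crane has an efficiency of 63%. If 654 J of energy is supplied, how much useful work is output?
W_out = η × W_in = 0.63 × 654 = 412.02 J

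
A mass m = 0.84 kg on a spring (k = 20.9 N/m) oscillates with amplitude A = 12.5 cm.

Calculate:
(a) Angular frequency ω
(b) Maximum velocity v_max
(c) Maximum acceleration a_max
ω = √(k/m) = √(20.9/0.84) = 4.988 rad/s
v_max = ωA = 4.988×0.125 = 0.6235 m/s
a_max = ω²A = 4.988²×0.125 = 3.11 m/s²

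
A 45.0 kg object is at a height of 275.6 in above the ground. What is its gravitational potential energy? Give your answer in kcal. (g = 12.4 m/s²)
PE = mgh = 45 kg × 12.4 m/s² × 7 m = 3906 J = 0.9336 kcal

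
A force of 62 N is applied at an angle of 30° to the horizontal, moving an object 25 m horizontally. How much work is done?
W = Fd cosθ = 62×25×cos(30°) = 1342.3 J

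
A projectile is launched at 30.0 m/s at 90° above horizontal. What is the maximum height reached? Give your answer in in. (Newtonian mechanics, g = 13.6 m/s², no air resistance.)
H = v₀²sin²(θ)/(2g) (with unit conversion) = 1303.0 in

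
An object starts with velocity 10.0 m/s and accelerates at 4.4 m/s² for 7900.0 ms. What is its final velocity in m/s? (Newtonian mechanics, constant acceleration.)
v = v₀ + at (with unit conversion) = 44.76 m/s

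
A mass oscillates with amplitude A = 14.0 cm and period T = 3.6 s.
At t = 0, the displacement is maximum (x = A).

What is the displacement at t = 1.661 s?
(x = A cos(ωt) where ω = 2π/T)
ω = 2π/T = 2π/3.6 = 1.745 rad/s
x = A cos(ωt) = 14.0×cos(1.745×1.661) = -13.59 cm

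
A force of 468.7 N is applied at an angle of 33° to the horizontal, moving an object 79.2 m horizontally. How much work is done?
W = Fd cosθ = 468.7×79.2×cos(33°) = 31132.0 J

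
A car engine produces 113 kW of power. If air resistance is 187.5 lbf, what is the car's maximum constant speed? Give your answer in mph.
P = Fv → v = P/F = 113000 W / 834 N = 135.5 m/s = 303.1 mph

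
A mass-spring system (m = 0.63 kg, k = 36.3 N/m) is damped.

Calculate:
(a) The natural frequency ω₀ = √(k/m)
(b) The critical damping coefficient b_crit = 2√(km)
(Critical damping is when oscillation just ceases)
ω₀ = √(k/m) = √(36.3/0.63) = 7.591 rad/s
b_crit = 2√(km) = 2√(36.3×0.63) = 9.564 kg/s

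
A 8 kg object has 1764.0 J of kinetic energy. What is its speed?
KE = ½mv² → v = √(2KE/m) = √(2×1764.0/8) = 21.0 m/s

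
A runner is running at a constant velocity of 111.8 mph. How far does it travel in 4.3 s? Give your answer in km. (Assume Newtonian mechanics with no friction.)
d = vt (with unit conversion) = 0.2149 km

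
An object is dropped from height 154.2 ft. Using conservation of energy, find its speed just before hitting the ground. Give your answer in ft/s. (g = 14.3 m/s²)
mgh = ½mv² → v = √(2gh) = √(2×14.3×47) = 36.66 m/s = 120.3 ft/s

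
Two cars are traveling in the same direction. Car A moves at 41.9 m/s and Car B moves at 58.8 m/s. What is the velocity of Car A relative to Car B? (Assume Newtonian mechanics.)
v_rel = v_A - v_B = 41.9 - 58.8 = -16.9 m/s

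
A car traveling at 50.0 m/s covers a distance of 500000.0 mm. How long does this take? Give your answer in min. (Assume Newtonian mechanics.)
t = d/v (with unit conversion) = 0.1667 min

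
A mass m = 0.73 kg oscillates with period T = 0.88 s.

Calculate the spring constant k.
T = 2π√(m/k) → k = m(2π/T)² = 0.73×(2π/0.88)² = 37.21 N/m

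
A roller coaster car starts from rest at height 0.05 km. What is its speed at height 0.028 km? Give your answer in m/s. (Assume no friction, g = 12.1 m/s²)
mgh₁ = ½mv₂² + mgh₂ → v₂ = √(2g(h₁−h₂)) = √(2×12.1×(50−28)) = 23.07 m/s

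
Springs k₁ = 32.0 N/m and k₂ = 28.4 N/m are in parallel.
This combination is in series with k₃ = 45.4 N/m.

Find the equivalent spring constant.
k₁₂ = k₁ + k₂ = 60.4 N/m (parallel)
1/k_eq = 1/k₁₂ + 1/k₃ → k_eq = 25.92 N/m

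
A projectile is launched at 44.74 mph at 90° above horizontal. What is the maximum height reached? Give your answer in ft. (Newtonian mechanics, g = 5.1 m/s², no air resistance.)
H = v₀²sin²(θ)/(2g) (with unit conversion) = 128.7 ft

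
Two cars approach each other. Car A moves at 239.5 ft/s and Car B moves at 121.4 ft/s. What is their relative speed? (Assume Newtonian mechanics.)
v_rel = v_A + v_B = 239.5 + 121.4 = 360.9 ft/s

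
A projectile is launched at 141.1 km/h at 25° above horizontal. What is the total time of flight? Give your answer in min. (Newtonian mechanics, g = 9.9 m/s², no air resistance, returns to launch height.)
T = 2v₀sin(θ)/g (with unit conversion) = 0.05577 min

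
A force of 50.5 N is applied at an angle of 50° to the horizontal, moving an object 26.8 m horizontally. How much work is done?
W = Fd cosθ = 50.5×26.8×cos(50°) = 869.95 J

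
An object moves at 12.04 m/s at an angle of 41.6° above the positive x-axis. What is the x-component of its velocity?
vₓ = v cos(θ) = 12.04 × cos(41.6°) = 9.0 m/s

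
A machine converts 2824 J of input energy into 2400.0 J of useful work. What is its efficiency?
η = W_out/W_in = 2400.0/2824 = 0.8499 = 84.99%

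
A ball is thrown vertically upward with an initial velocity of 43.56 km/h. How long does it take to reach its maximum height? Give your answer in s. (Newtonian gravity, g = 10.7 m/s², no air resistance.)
t_up = v₀/g (with unit conversion) = 1.131 s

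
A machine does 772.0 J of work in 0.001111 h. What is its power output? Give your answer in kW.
P = W/t = 772 J / 4 s = 193 W = 0.193 kW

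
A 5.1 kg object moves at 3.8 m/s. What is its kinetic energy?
KE = ½mv² = ½×5.1×3.8² = 36.822 J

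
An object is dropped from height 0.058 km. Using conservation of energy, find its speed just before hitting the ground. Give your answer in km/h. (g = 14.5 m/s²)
mgh = ½mv² → v = √(2gh) = √(2×14.5×58) = 41.01 m/s = 147.6 km/h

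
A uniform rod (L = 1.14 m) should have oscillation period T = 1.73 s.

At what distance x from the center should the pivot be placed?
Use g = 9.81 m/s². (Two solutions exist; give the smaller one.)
T = 2π√((L²/12 + x²)/(gx)). Let c = T²g/(4π²) = 0.7437.
x² − cx + L²/12 = 0 → x = (c − √(c² − L²/3))/2 = 0.1987 m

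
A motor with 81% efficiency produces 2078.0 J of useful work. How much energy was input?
W_in = W_out/η = 2078.0/0.81 = 2565.4 J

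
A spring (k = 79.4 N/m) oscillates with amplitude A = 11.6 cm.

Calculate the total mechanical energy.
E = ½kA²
E = ½kA² = ½×79.4×(0.116)² = 0.5342 J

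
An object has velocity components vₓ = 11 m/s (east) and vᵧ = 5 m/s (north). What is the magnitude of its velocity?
|v| = √(vₓ² + vᵧ²) = √(11² + 5²) = √(146) = 12.08 m/s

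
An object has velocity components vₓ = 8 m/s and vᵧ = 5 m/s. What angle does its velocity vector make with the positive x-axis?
θ = arctan(vᵧ/vₓ) = arctan(5/8) = 32.01°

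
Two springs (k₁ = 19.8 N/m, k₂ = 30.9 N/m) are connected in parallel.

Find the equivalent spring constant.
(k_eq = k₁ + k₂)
k_eq = k₁ + k₂ = 19.8 + 30.9 = 50.7 N/m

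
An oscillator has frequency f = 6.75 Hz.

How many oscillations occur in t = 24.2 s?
n = f×t = 6.75×24.2 = 163.3 oscillations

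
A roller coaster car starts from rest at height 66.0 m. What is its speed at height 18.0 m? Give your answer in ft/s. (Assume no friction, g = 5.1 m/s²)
mgh₁ = ½mv₂² + mgh₂ → v₂ = √(2g(h₁−h₂)) = √(2×5.1×(66−18)) = 22.13 m/s = 72.59 ft/s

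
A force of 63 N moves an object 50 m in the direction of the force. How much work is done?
W = Fd = 63×50 = 3150.0 J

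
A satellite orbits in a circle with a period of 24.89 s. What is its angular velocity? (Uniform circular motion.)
ω = 2π/T = 2π/24.89 = 0.2524 rad/s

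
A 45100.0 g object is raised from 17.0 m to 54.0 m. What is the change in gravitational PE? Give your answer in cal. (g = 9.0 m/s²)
ΔPE = mg(h₂ − h₁) = 45.1 kg × 9.0 m/s² × (54 − 17) m = 1.502e+04 J = 3589.0 cal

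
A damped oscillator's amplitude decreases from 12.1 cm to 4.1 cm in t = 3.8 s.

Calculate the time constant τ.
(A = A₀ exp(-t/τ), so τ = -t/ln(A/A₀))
A/A₀ = 4.1/12.1 = 0.3388; ln(A/A₀) = -1.082
τ = −t/ln(A/A₀) = −3.8/-1.082 = 3.511 s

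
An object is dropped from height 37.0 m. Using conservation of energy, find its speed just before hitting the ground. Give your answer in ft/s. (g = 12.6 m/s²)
mgh = ½mv² → v = √(2gh) = √(2×12.6×37) = 30.54 m/s = 100.2 ft/s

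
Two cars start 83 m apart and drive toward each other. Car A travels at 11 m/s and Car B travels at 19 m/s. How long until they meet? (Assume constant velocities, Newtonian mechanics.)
Combined speed: v_combined = 11 + 19 = 30 m/s
Time to meet: t = d/30 = 83/30 = 2.77 s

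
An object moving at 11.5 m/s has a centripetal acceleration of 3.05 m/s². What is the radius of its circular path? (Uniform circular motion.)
r = v²/a_c = 11.5²/3.05 = 43.36 m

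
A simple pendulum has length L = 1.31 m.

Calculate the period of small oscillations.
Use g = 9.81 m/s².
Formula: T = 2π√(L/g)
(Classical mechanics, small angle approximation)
T = 2π√(L/g) = 2π√(1.31/9.81) = 2.296 s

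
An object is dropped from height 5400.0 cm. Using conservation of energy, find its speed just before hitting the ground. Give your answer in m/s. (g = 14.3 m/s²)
mgh = ½mv² → v = √(2gh) = √(2×14.3×54) = 39.3 m/s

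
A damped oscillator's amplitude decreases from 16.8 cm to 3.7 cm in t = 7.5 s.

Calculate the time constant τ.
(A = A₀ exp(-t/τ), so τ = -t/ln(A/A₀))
A/A₀ = 3.7/16.8 = 0.2202; ln(A/A₀) = -1.513
τ = −t/ln(A/A₀) = −7.5/-1.513 = 4.957 s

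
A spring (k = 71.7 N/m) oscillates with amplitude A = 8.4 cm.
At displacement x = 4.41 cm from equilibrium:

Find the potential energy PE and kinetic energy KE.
E_total = ½kA² = ½×71.7×(0.084)² = 0.253 J
PE = ½kx² = ½×71.7×(0.0441)² = 0.06972 J
KE = E_total − PE = 0.1832 J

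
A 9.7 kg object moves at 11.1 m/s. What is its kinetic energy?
KE = ½mv² = ½×9.7×11.1² = 597.5685 J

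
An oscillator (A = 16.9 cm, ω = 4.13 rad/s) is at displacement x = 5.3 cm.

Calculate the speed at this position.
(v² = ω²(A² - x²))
v = ω√(A² − x²) = 4.13×√(0.169² − 0.053²) = 0.6628 m/s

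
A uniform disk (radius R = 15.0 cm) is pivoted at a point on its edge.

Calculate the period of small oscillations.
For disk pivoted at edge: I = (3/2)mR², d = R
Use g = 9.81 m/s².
I/m = (3/2)R² = 0.03375 m²; d = R = 0.15 m
T = 2π√((3/2)R²/(gR)) = 2π√(3R/(2g)) = 0.9516 s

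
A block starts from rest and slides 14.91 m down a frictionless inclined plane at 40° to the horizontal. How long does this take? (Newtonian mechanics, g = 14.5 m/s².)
a = g sin(θ) = 14.5 × sin(40°) = 9.32 m/s²
t = √(2d/a) = √(2 × 14.91 / 9.32) = 1.79 s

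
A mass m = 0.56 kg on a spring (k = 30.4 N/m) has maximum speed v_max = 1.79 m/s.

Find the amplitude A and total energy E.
½mv²_max = ½kA² → A = v_max√(m/k) = 1.79×√(0.56/30.4) = 0.2429 m = 24.29 cm
E = ½mv²_max = ½×0.56×1.79² = 0.8971 J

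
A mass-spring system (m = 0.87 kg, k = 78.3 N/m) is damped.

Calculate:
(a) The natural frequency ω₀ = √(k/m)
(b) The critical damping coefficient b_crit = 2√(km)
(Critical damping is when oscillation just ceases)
ω₀ = √(k/m) = √(78.3/0.87) = 9.487 rad/s
b_crit = 2√(km) = 2√(78.3×0.87) = 16.51 kg/s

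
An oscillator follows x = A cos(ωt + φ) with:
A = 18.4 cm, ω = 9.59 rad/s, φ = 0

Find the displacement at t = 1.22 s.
x = A cos(ωt + φ) = 18.4×cos(9.59×1.22 + 0) = 11.91 cm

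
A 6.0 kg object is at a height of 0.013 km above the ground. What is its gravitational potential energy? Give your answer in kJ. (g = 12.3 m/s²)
PE = mgh = 6 kg × 12.3 m/s² × 13 m = 959.4 J = 0.9594 kJ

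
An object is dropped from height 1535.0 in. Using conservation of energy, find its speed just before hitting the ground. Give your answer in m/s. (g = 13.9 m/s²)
mgh = ½mv² → v = √(2gh) = √(2×13.9×38.99) = 32.92 m/s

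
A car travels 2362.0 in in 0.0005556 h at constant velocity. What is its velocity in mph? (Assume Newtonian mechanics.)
v = d/t (with unit conversion) = 67.1 mph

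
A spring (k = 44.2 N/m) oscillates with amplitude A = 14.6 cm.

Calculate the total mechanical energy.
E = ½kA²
E = ½kA² = ½×44.2×(0.146)² = 0.4711 J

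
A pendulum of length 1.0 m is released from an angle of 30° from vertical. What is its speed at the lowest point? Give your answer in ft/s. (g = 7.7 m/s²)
h = L(1 − cosθ) = 1.0×(1 − cos30°) = 0.134 m
v = √(2gh) = √(2×7.7×0.134) = 1.436 m/s = 4.713 ft/s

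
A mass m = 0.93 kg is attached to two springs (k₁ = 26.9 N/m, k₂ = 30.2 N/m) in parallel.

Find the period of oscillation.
k_eq = k₁+k₂ = 57.1 N/m
T = 2π√(m/k_eq) = 2π√(0.93/57.1) = 0.8019 s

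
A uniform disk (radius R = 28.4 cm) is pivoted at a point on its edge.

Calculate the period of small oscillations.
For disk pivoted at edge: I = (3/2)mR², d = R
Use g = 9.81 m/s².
I/m = (3/2)R² = 0.121 m²; d = R = 0.284 m
T = 2π√((3/2)R²/(gR)) = 2π√(3R/(2g)) = 1.309 s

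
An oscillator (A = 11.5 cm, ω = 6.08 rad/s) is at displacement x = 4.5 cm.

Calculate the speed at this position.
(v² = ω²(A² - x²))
v = ω√(A² − x²) = 6.08×√(0.115² − 0.045²) = 0.6434 m/s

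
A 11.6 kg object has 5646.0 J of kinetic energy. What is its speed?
KE = ½mv² → v = √(2KE/m) = √(2×5646.0/11.6) = 31.2 m/s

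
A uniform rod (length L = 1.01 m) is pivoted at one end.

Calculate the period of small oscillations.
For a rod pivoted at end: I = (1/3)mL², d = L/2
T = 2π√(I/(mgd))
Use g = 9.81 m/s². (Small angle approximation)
I/m = (1/3)L² = 0.34 m²; d = L/2 = 0.505 m
T = 2π√(I/(mgd)) = 2π√(0.34/(9.81×0.505)) = 1.646 s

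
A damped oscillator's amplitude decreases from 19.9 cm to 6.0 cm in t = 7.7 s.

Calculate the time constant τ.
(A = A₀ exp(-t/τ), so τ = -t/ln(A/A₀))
A/A₀ = 6.0/19.9 = 0.3015; ln(A/A₀) = -1.199
τ = −t/ln(A/A₀) = −7.7/-1.199 = 6.422 s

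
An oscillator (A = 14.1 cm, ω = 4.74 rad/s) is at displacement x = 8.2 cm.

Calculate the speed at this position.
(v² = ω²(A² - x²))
v = ω√(A² − x²) = 4.74×√(0.141² − 0.082²) = 0.5437 m/s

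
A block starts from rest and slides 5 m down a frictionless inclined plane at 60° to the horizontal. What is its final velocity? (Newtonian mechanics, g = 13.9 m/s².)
a = g sin(θ) = 13.9 × sin(60°) = 12.04 m/s²
v = √(2ad) = √(2 × 12.04 × 5) = 10.97 m/s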